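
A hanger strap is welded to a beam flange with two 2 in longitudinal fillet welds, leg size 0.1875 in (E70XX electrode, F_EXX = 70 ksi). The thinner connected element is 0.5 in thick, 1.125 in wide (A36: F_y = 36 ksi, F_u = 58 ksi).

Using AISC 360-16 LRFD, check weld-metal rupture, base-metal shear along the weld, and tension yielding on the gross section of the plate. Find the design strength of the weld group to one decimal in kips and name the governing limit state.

16.7 kips (weld metal governs)

Weld metal: throat = 0.707×0.1875 = 0.13256 in, L = 2×2 = 4 in. φR_n = 0.75 × 0.6 × 70 × 0.13256 × 4 = 16.7 kips.
Base metal shear (0.5 in plate): yield φR_n = 1.0×0.6×36×0.5×4 = 43.2 kips; rupture φR_n = 0.75×0.6×58×0.5×4 = 52.2 kips; take 43.2 kips (yield).
Tension yield (gross): A_g = 1.125×0.5 = 0.5625 in². φR_n = 0.90 × 36 × 0.5625 = 18.2 kips.
Governing: min(16.7, 43.2, 18.2) = 16.7 kips → weld metal.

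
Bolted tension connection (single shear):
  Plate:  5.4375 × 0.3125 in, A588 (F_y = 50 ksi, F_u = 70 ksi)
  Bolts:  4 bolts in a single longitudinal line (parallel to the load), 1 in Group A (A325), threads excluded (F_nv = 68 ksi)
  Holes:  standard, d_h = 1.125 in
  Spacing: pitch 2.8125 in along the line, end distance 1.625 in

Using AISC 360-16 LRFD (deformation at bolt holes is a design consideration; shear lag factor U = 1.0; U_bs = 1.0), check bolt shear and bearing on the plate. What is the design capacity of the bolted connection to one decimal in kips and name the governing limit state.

120.6 kips (bearing governs)

Bolt shear: A_b = π(1)²/4 = 0.7854 in². φR_n = 0.75 × 68 × 0.7854 × 4 × 1 = 160.2 kips.
Bearing (0.3125 in plate, F_u = 70 ksi): end bolts L_c = 1.625 − 1.125/2 = 1.0625, R_n = min(1.2×1.0625×0.3125×70, 2.4×1×0.3125×70) = 27.891 kips/bolt; interior L_c = 2.8125 − 1.125 = 1.6875, R_n = 44.297 kips/bolt. φR_n = 0.75 × (1×27.891 + 3×44.297) = 120.6 kips.
Governing: min(160.2, 120.6) = 120.6 kips → bearing.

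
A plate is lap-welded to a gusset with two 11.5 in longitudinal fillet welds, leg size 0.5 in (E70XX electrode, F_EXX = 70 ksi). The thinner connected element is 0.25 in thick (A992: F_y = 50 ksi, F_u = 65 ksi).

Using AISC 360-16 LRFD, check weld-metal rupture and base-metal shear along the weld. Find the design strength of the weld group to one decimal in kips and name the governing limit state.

168.2 kips (base-metal shear governs)

Weld metal: throat = 0.707×0.5 = 0.3535 in, L = 2×11.5 = 23 in. φR_n = 0.75 × 0.6 × 70 × 0.3535 × 23 = 256.1 kips.
Base metal shear (0.25 in plate): yield φR_n = 1.0×0.6×50×0.25×23 = 172.5 kips; rupture φR_n = 0.75×0.6×65×0.25×23 = 168.2 kips; take 168.2 kips (rupture).
Governing: min(256.1, 168.2) = 168.2 kips → base-metal shear.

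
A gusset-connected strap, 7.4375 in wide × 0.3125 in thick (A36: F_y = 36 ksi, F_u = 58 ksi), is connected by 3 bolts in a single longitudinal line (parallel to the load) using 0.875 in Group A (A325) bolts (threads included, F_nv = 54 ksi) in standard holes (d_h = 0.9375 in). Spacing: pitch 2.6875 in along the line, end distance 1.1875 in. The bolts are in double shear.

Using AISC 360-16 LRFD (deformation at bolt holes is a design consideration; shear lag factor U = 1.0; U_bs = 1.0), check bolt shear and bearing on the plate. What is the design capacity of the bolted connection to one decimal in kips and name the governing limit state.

Bolt shear: A_b = π(0.875)²/4 = 0.60132 in². φR_n = 0.75 × 54 × 0.60132 × 3 × 2 = 146.1 kips.
Bearing (0.3125 in plate, F_u = 58 ksi): end bolts L_c = 1.1875 − 0.9375/2 = 0.71875, R_n = min(1.2×0.71875×0.3125×58, 2.4×0.875×0.3125×58) = 15.633 kips/bolt; interior L_c = 2.6875 − 0.9375 = 1.75, R_n = 38.063 kips/bolt. φR_n = 0.75 × (1×15.633 + 2×38.063) = 68.8 kips.
Governing: min(146.1, 68.8) = 68.8 kips → bearing.

68.8 kips (bearing governs)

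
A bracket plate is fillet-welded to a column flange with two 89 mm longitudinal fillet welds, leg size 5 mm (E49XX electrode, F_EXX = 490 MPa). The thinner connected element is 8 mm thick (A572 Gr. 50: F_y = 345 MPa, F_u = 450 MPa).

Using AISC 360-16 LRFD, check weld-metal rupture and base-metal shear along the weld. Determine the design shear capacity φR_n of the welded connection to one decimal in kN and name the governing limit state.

Weld metal: throat = 0.707×5 = 3.535 mm, L = 2×89 = 178 mm. φR_n = 0.75 × 0.6 × 490 × 3.535 × 178 = 138.7 kN.
Base metal shear (8 mm plate): yield φR_n = 1.0×0.6×345×8×178 = 294.8 kN; rupture φR_n = 0.75×0.6×450×8×178 = 288.4 kN; take 288.4 kN (rupture).
Governing: min(138.7, 288.4) = 138.7 kN → weld metal.

138.7 kN (weld metal governs)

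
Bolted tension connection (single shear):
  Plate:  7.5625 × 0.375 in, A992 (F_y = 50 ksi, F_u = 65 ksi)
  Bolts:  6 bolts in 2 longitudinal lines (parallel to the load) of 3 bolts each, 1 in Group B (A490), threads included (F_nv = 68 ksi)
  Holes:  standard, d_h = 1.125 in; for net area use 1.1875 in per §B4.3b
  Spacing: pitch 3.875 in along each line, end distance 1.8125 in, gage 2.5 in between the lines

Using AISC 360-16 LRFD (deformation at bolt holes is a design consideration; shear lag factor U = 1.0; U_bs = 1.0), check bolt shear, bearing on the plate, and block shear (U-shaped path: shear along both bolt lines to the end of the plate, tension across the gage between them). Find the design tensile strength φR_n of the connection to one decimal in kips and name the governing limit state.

Bolt shear: A_b = π(1)²/4 = 0.7854 in². φR_n = 0.75 × 68 × 0.7854 × 6 × 1 = 240.3 kips.
Bearing (0.375 in plate, F_u = 65 ksi): end bolts L_c = 1.8125 − 1.125/2 = 1.25, R_n = min(1.2×1.25×0.375×65, 2.4×1×0.375×65) = 36.563 kips/bolt; interior L_c = 3.875 − 1.125 = 2.75, R_n = 58.5 kips/bolt. φR_n = 0.75 × (2×36.563 + 4×58.5) = 230.3 kips.
Block shear: shear path 2×[1.8125+2×3.875] = 2×9.5625 in, A_gv = 7.1719, A_nv = 2×(9.5625 − 2.5×1.1875)×0.375 = 4.9453 in²; tension across gage: (2.5 − 1×1.1875)×0.375 = 0.49219 in². R_n = min(0.6×65×4.9453, 0.6×50×7.1719) + 1.0×65×0.49219 = min(192.87, 215.16) + 31.992 = 224.86 kips. φR_n = 0.75 × 224.86 = 168.6 kips.
Governing: min(240.3, 230.3, 168.6) = 168.6 kips → block shear.

168.6 kips (block shear governs)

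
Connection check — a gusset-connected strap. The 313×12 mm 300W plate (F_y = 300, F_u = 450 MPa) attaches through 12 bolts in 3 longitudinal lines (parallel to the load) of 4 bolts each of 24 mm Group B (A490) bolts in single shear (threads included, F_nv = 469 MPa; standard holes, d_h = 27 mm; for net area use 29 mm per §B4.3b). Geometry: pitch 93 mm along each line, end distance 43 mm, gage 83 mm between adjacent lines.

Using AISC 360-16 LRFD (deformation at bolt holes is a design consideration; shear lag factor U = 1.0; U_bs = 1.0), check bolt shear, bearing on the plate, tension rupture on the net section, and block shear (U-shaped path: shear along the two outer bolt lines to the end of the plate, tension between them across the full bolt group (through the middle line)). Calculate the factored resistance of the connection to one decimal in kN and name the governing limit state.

Bolt shear: A_b = π(24)²/4 = 452.39 mm². φR_n = 0.75 × 469 × 452.39 × 12 × 1 = 1909.5 kN.
Bearing (12 mm plate, F_u = 450 MPa): end bolts L_c = 43 − 27/2 = 29.5, R_n = min(1.2×29.5×12×450, 2.4×24×12×450) = 191.16 kN/bolt; interior L_c = 93 − 27 = 66, R_n = 311.04 kN/bolt. φR_n = 0.75 × (3×191.16 + 9×311.04) = 2529.6 kN.
Tension rupture (net): A_n = (313 − 3×29)×12 = 2712 mm² (U = 1.0, A_e = A_n). φR_n = 0.75 × 450 × 2712 = 915.3 kN.
Block shear: shear path 2×[43+3×93] = 2×322 mm, A_gv = 7728, A_nv = 2×(322 − 3.5×29)×12 = 5292 mm²; tension across gage: (166 − 2×29)×12 = 1296 mm². R_n = min(0.6×450×5292, 0.6×300×7728) + 1.0×450×1296 = min(1428.8, 1391) + 583.2 = 1974.2 kN. φR_n = 0.75 × 1974.2 = 1480.7 kN.
Governing: min(1909.5, 2529.6, 915.3, 1480.7) = 915.3 kN → net-section rupture.

915.3 kN (net-section rupture governs)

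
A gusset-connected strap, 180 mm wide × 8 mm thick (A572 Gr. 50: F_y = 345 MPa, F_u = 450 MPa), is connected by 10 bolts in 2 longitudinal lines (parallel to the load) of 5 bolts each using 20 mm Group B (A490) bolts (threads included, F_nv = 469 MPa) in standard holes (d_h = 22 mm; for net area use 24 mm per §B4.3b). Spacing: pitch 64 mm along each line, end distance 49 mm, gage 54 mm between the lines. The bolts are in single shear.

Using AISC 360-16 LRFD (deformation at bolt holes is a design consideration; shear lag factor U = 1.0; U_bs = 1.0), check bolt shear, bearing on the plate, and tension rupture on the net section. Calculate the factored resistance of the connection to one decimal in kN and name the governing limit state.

356.4 kN (net-section rupture governs)

Bolt shear: A_b = π(20)²/4 = 314.16 mm². φR_n = 0.75 × 469 × 314.16 × 10 × 1 = 1105.1 kN.
Bearing (8 mm plate, F_u = 450 MPa): end bolts L_c = 49 − 22/2 = 38, R_n = min(1.2×38×8×450, 2.4×20×8×450) = 164.16 kN/bolt; interior L_c = 64 − 22 = 42, R_n = 172.8 kN/bolt. φR_n = 0.75 × (2×164.16 + 8×172.8) = 1283.0 kN.
Tension rupture (net): A_n = (180 − 2×24)×8 = 1056 mm² (U = 1.0, A_e = A_n). φR_n = 0.75 × 450 × 1056 = 356.4 kN.
Governing: min(1105.1, 1283.0, 356.4) = 356.4 kN → net-section rupture.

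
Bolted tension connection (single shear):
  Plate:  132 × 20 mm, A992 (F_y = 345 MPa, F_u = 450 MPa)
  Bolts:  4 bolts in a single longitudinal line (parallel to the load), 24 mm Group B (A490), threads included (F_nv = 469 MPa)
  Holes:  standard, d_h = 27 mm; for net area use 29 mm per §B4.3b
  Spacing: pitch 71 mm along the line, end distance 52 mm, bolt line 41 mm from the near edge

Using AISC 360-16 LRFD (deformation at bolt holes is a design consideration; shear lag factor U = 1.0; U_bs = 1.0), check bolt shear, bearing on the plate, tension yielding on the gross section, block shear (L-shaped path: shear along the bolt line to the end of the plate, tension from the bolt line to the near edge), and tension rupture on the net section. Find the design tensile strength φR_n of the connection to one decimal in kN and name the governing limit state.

636.5 kN (bolt shear governs)

Bolt shear: A_b = π(24)²/4 = 452.39 mm². φR_n = 0.75 × 469 × 452.39 × 4 × 1 = 636.5 kN.
Bearing (20 mm plate, F_u = 450 MPa): end bolts L_c = 52 − 27/2 = 38.5, R_n = min(1.2×38.5×20×450, 2.4×24×20×450) = 415.8 kN/bolt; interior L_c = 71 − 27 = 44, R_n = 475.2 kN/bolt. φR_n = 0.75 × (1×415.8 + 3×475.2) = 1381.1 kN.
Tension yield (gross): A_g = 132×20 = 2640 mm². φR_n = 0.90 × 345 × 2640 = 819.7 kN.
Block shear: shear path 1×[52+3×71] = 1×265 mm, A_gv = 5300, A_nv = 1×(265 − 3.5×29)×20 = 3270 mm²; tension to near edge: (41 − 0.5×29)×20 = 530 mm². R_n = min(0.6×450×3270, 0.6×345×5300) + 1.0×450×530 = min(882.9, 1097.1) + 238.5 = 1121.4 kN. φR_n = 0.75 × 1121.4 = 841.1 kN.
Tension rupture (net): A_n = (132 − 1×29)×20 = 2060 mm² (U = 1.0, A_e = A_n). φR_n = 0.75 × 450 × 2060 = 695.3 kN.
Governing: min(636.5, 1381.1, 819.7, 841.1, 695.3) = 636.5 kN → bolt shear.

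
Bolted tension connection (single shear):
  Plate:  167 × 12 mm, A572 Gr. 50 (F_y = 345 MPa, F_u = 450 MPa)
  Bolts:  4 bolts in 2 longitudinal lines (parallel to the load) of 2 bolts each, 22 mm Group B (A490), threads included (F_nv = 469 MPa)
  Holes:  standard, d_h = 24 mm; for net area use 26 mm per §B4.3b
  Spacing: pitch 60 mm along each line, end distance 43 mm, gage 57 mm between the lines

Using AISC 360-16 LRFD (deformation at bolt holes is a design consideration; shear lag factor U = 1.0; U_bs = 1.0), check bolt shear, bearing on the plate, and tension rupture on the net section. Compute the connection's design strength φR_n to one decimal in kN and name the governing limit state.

Bolt shear: A_b = π(22)²/4 = 380.13 mm². φR_n = 0.75 × 469 × 380.13 × 4 × 1 = 534.8 kN.
Bearing (12 mm plate, F_u = 450 MPa): end bolts L_c = 43 − 24/2 = 31, R_n = min(1.2×31×12×450, 2.4×22×12×450) = 200.88 kN/bolt; interior L_c = 60 − 24 = 36, R_n = 233.28 kN/bolt. φR_n = 0.75 × (2×200.88 + 2×233.28) = 651.2 kN.
Tension rupture (net): A_n = (167 − 2×26)×12 = 1380 mm² (U = 1.0, A_e = A_n). φR_n = 0.75 × 450 × 1380 = 465.8 kN.
Governing: min(534.8, 651.2, 465.8) = 465.8 kN → net-section rupture.

465.8 kN (net-section rupture governs)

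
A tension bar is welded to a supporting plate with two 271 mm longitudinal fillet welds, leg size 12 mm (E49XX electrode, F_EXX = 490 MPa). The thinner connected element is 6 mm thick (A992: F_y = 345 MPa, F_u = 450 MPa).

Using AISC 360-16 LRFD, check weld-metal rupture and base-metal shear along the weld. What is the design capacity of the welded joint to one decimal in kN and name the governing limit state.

658.5 kN (base-metal shear governs)

Weld metal: throat = 0.707×12 = 8.484 mm, L = 2×271 = 542 mm. φR_n = 0.75 × 0.6 × 490 × 8.484 × 542 = 1013.9 kN.
Base metal shear (6 mm plate): yield φR_n = 1.0×0.6×345×6×542 = 673.2 kN; rupture φR_n = 0.75×0.6×450×6×542 = 658.5 kN; take 658.5 kN (rupture).
Governing: min(1013.9, 658.5) = 658.5 kN → base-metal shear.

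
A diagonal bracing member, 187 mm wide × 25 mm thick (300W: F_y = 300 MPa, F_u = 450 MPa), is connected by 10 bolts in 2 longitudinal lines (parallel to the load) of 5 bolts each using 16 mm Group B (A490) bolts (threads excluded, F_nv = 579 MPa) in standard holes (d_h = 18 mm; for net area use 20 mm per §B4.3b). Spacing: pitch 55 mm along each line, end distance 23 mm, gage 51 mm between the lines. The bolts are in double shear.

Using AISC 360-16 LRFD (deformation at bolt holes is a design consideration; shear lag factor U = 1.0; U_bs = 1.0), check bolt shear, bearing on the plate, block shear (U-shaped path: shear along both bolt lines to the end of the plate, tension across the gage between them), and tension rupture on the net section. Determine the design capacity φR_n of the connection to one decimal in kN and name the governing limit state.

Bolt shear: A_b = π(16)²/4 = 201.06 mm². φR_n = 0.75 × 579 × 201.06 × 10 × 2 = 1746.2 kN.
Bearing (25 mm plate, F_u = 450 MPa): end bolts L_c = 23 − 18/2 = 14, R_n = min(1.2×14×25×450, 2.4×16×25×450) = 189 kN/bolt; interior L_c = 55 − 18 = 37, R_n = 432 kN/bolt. φR_n = 0.75 × (2×189 + 8×432) = 2875.5 kN.
Block shear: shear path 2×[23+4×55] = 2×243 mm, A_gv = 12150, A_nv = 2×(243 − 4.5×20)×25 = 7650 mm²; tension across gage: (51 − 1×20)×25 = 775 mm². R_n = min(0.6×450×7650, 0.6×300×12150) + 1.0×450×775 = min(2065.5, 2187) + 348.75 = 2414.3 kN. φR_n = 0.75 × 2414.3 = 1810.7 kN.
Tension rupture (net): A_n = (187 − 2×20)×25 = 3675 mm² (U = 1.0, A_e = A_n). φR_n = 0.75 × 450 × 3675 = 1240.3 kN.
Governing: min(1746.2, 2875.5, 1810.7, 1240.3) = 1240.3 kN → net-section rupture.

1240.3 kN (net-section rupture governs)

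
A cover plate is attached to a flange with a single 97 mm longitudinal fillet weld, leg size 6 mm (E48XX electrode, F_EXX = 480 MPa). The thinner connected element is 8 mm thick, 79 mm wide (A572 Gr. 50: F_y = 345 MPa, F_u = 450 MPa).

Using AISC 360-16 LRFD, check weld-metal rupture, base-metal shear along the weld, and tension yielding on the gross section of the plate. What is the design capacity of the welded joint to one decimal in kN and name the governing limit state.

Weld metal: throat = 0.707×6 = 4.242 mm, L = 97 mm. φR_n = 0.75 × 0.6 × 480 × 4.242 × 97 = 88.9 kN.
Base metal shear (8 mm plate): yield φR_n = 1.0×0.6×345×8×97 = 160.6 kN; rupture φR_n = 0.75×0.6×450×8×97 = 157.1 kN; take 157.1 kN (rupture).
Tension yield (gross): A_g = 79×8 = 632 mm². φR_n = 0.90 × 345 × 632 = 196.2 kN.
Governing: min(88.9, 157.1, 196.2) = 88.9 kN → weld metal.

88.9 kN (weld metal governs)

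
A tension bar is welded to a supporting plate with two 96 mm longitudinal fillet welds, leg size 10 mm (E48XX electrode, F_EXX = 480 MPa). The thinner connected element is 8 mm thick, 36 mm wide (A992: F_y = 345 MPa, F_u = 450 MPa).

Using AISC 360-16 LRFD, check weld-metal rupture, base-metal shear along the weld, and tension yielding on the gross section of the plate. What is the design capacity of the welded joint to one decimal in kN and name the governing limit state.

Weld metal: throat = 0.707×10 = 7.07 mm, L = 2×96 = 192 mm. φR_n = 0.75 × 0.6 × 480 × 7.07 × 192 = 293.2 kN.
Base metal shear (8 mm plate): yield φR_n = 1.0×0.6×345×8×192 = 318.0 kN; rupture φR_n = 0.75×0.6×450×8×192 = 311.0 kN; take 311.0 kN (rupture).
Tension yield (gross): A_g = 36×8 = 288 mm². φR_n = 0.90 × 345 × 288 = 89.4 kN.
Governing: min(293.2, 311.0, 89.4) = 89.4 kN → gross-section yield.

89.4 kN (gross-section yield governs)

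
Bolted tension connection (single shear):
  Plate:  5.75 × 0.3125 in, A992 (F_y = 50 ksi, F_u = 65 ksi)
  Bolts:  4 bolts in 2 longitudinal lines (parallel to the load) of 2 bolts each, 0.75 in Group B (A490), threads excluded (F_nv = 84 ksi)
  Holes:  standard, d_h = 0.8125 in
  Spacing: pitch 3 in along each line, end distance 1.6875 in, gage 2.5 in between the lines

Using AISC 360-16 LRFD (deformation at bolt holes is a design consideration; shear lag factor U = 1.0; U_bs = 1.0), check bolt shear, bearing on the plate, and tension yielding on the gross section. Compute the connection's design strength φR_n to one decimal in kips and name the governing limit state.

80.9 kips (gross-section yield governs)

Bolt shear: A_b = π(0.75)²/4 = 0.44179 in². φR_n = 0.75 × 84 × 0.44179 × 4 × 1 = 111.3 kips.
Bearing (0.3125 in plate, F_u = 65 ksi): end bolts L_c = 1.6875 − 0.8125/2 = 1.28125, R_n = min(1.2×1.28125×0.3125×65, 2.4×0.75×0.3125×65) = 31.23 kips/bolt; interior L_c = 3 − 0.8125 = 2.1875, R_n = 36.563 kips/bolt. φR_n = 0.75 × (2×31.23 + 2×36.563) = 101.7 kips.
Tension yield (gross): A_g = 5.75×0.3125 = 1.7969 in². φR_n = 0.90 × 50 × 1.7969 = 80.9 kips.
Governing: min(111.3, 101.7, 80.9) = 80.9 kips → gross-section yield.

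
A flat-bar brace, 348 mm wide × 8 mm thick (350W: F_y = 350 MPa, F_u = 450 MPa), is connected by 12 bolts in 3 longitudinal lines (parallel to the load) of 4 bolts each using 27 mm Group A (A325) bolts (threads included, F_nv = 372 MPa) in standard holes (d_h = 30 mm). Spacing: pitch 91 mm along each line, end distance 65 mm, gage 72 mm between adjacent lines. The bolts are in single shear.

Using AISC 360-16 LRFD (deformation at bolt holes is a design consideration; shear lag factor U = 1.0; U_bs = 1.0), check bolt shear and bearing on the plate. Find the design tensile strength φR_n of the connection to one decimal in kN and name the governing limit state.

Bolt shear: A_b = π(27)²/4 = 572.56 mm². φR_n = 0.75 × 372 × 572.56 × 12 × 1 = 1916.9 kN.
Bearing (8 mm plate, F_u = 450 MPa): end bolts L_c = 65 − 30/2 = 50, R_n = min(1.2×50×8×450, 2.4×27×8×450) = 216 kN/bolt; interior L_c = 91 − 30 = 61, R_n = 233.28 kN/bolt. φR_n = 0.75 × (3×216 + 9×233.28) = 2060.6 kN.
Governing: min(1916.9, 2060.6) = 1916.9 kN → bolt shear.

1916.9 kN (bolt shear governs)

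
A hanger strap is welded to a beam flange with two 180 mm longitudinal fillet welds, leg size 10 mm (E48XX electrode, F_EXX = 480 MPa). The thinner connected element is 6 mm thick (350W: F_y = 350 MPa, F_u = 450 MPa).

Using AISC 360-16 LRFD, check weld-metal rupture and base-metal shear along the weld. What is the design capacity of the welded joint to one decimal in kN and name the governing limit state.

437.4 kN (base-metal shear governs)

Weld metal: throat = 0.707×10 = 7.07 mm, L = 2×180 = 360 mm. φR_n = 0.75 × 0.6 × 480 × 7.07 × 360 = 549.8 kN.
Base metal shear (6 mm plate): yield φR_n = 1.0×0.6×350×6×360 = 453.6 kN; rupture φR_n = 0.75×0.6×450×6×360 = 437.4 kN; take 437.4 kN (rupture).
Governing: min(549.8, 437.4) = 437.4 kN → base-metal shear.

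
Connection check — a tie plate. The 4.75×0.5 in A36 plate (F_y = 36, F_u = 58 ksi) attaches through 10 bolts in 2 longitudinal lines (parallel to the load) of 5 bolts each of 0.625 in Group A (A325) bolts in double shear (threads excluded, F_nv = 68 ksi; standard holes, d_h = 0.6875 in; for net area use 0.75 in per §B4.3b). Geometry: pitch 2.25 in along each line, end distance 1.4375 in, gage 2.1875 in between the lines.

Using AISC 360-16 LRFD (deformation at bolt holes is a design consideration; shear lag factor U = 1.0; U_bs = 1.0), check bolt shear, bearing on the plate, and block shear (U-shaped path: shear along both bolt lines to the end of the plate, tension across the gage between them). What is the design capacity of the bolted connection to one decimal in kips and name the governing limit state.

Bolt shear: A_b = π(0.625)²/4 = 0.3068 in². φR_n = 0.75 × 68 × 0.3068 × 10 × 2 = 312.9 kips.
Bearing (0.5 in plate, F_u = 58 ksi): end bolts L_c = 1.4375 − 0.6875/2 = 1.09375, R_n = min(1.2×1.09375×0.5×58, 2.4×0.625×0.5×58) = 38.063 kips/bolt; interior L_c = 2.25 − 0.6875 = 1.5625, R_n = 43.5 kips/bolt. φR_n = 0.75 × (2×38.063 + 8×43.5) = 318.1 kips.
Block shear: shear path 2×[1.4375+4×2.25] = 2×10.4375 in, A_gv = 10.438, A_nv = 2×(10.4375 − 4.5×0.75)×0.5 = 7.0625 in²; tension across gage: (2.1875 − 1×0.75)×0.5 = 0.71875 in². R_n = min(0.6×58×7.0625, 0.6×36×10.438) + 1.0×58×0.71875 = min(245.78, 225.46) + 41.688 = 267.15 kips. φR_n = 0.75 × 267.15 = 200.4 kips.
Governing: min(312.9, 318.1, 200.4) = 200.4 kips → block shear.

200.4 kips (block shear governs)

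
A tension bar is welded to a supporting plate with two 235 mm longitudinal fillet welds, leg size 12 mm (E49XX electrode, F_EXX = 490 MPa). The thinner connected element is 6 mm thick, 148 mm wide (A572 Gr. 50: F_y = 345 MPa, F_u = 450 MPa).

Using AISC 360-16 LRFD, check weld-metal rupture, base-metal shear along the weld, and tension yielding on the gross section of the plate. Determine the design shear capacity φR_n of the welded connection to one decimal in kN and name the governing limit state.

275.7 kN (gross-section yield governs)

Weld metal: throat = 0.707×12 = 8.484 mm, L = 2×235 = 470 mm. φR_n = 0.75 × 0.6 × 490 × 8.484 × 470 = 879.2 kN.
Base metal shear (6 mm plate): yield φR_n = 1.0×0.6×345×6×470 = 583.7 kN; rupture φR_n = 0.75×0.6×450×6×470 = 571.1 kN; take 571.1 kN (rupture).
Tension yield (gross): A_g = 148×6 = 888 mm². φR_n = 0.90 × 345 × 888 = 275.7 kN.
Governing: min(879.2, 571.1, 275.7) = 275.7 kN → gross-section yield.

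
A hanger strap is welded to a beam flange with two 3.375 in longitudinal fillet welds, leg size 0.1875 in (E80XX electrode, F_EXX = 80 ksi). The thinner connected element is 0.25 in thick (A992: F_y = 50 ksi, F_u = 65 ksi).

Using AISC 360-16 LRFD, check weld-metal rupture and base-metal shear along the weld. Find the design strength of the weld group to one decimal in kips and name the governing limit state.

32.2 kips (weld metal governs)

Weld metal: throat = 0.707×0.1875 = 0.13256 in, L = 2×3.375 = 6.75 in. φR_n = 0.75 × 0.6 × 80 × 0.13256 × 6.75 = 32.2 kips.
Base metal shear (0.25 in plate): yield φR_n = 1.0×0.6×50×0.25×6.75 = 50.6 kips; rupture φR_n = 0.75×0.6×65×0.25×6.75 = 49.4 kips; take 49.4 kips (rupture).
Governing: min(32.2, 49.4) = 32.2 kips → weld metal.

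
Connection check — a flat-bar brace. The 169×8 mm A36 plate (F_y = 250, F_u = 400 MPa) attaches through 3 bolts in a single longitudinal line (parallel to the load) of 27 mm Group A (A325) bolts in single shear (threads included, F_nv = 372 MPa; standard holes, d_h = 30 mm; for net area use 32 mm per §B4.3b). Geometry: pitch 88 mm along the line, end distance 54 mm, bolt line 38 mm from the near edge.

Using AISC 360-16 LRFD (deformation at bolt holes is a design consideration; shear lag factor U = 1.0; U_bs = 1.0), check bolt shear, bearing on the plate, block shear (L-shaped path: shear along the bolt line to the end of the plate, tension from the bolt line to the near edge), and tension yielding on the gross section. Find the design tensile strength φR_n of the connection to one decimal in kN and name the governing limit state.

259.8 kN (block shear governs)

Bolt shear: A_b = π(27)²/4 = 572.56 mm². φR_n = 0.75 × 372 × 572.56 × 3 × 1 = 479.2 kN.
Bearing (8 mm plate, F_u = 400 MPa): end bolts L_c = 54 − 30/2 = 39, R_n = min(1.2×39×8×400, 2.4×27×8×400) = 149.76 kN/bolt; interior L_c = 88 − 30 = 58, R_n = 207.36 kN/bolt. φR_n = 0.75 × (1×149.76 + 2×207.36) = 423.4 kN.
Block shear: shear path 1×[54+2×88] = 1×230 mm, A_gv = 1840, A_nv = 1×(230 − 2.5×32)×8 = 1200 mm²; tension to near edge: (38 − 0.5×32)×8 = 176 mm². R_n = min(0.6×400×1200, 0.6×250×1840) + 1.0×400×176 = min(288, 276) + 70.4 = 346.4 kN. φR_n = 0.75 × 346.4 = 259.8 kN.
Tension yield (gross): A_g = 169×8 = 1352 mm². φR_n = 0.90 × 250 × 1352 = 304.2 kN.
Governing: min(479.2, 423.4, 259.8, 304.2) = 259.8 kN → block shear.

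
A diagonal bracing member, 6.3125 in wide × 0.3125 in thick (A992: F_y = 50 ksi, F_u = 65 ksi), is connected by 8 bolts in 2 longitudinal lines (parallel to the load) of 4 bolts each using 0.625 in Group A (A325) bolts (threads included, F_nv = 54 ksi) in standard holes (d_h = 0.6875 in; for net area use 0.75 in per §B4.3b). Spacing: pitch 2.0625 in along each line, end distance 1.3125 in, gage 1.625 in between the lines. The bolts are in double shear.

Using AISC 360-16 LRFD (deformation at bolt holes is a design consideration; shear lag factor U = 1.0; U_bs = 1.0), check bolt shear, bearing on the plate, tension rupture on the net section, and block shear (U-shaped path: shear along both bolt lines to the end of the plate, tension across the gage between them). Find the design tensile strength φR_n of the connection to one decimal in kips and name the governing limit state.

Bolt shear: A_b = π(0.625)²/4 = 0.3068 in². φR_n = 0.75 × 54 × 0.3068 × 8 × 2 = 198.8 kips.
Bearing (0.3125 in plate, F_u = 65 ksi): end bolts L_c = 1.3125 − 0.6875/2 = 0.96875, R_n = min(1.2×0.96875×0.3125×65, 2.4×0.625×0.3125×65) = 23.613 kips/bolt; interior L_c = 2.0625 − 0.6875 = 1.375, R_n = 30.469 kips/bolt. φR_n = 0.75 × (2×23.613 + 6×30.469) = 172.5 kips.
Tension rupture (net): A_n = (6.3125 − 2×0.75)×0.3125 = 1.5039 in² (U = 1.0, A_e = A_n). φR_n = 0.75 × 65 × 1.5039 = 73.3 kips.
Block shear: shear path 2×[1.3125+3×2.0625] = 2×7.5 in, A_gv = 4.6875, A_nv = 2×(7.5 − 3.5×0.75)×0.3125 = 3.0469 in²; tension across gage: (1.625 − 1×0.75)×0.3125 = 0.27344 in². R_n = min(0.6×65×3.0469, 0.6×50×4.6875) + 1.0×65×0.27344 = min(118.83, 140.63) + 17.774 = 136.6 kips. φR_n = 0.75 × 136.6 = 102.5 kips.
Governing: min(198.8, 172.5, 73.3, 102.5) = 73.3 kips → net-section rupture.

73.3 kips (net-section rupture governs)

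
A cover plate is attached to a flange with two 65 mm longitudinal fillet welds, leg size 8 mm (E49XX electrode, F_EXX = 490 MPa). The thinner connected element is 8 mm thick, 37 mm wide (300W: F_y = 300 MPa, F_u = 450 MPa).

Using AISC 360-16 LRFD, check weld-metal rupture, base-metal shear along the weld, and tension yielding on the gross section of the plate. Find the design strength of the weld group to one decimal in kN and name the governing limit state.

79.9 kN (gross-section yield governs)

Weld metal: throat = 0.707×8 = 5.656 mm, L = 2×65 = 130 mm. φR_n = 0.75 × 0.6 × 490 × 5.656 × 130 = 162.1 kN.
Base metal shear (8 mm plate): yield φR_n = 1.0×0.6×300×8×130 = 187.2 kN; rupture φR_n = 0.75×0.6×450×8×130 = 210.6 kN; take 187.2 kN (yield).
Tension yield (gross): A_g = 37×8 = 296 mm². φR_n = 0.90 × 300 × 296 = 79.9 kN.
Governing: min(162.1, 187.2, 79.9) = 79.9 kN → gross-section yield.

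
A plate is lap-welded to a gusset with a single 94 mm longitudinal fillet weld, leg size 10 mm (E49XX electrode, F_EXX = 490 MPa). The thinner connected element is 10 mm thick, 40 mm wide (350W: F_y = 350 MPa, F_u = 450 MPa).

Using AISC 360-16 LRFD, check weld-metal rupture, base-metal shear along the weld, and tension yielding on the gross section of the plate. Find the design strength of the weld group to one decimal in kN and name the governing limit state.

126.0 kN (gross-section yield governs)

Weld metal: throat = 0.707×10 = 7.07 mm, L = 94 mm. φR_n = 0.75 × 0.6 × 490 × 7.07 × 94 = 146.5 kN.
Base metal shear (10 mm plate): yield φR_n = 1.0×0.6×350×10×94 = 197.4 kN; rupture φR_n = 0.75×0.6×450×10×94 = 190.4 kN; take 190.4 kN (rupture).
Tension yield (gross): A_g = 40×10 = 400 mm². φR_n = 0.90 × 350 × 400 = 126.0 kN.
Governing: min(146.5, 190.4, 126.0) = 126.0 kN → gross-section yield.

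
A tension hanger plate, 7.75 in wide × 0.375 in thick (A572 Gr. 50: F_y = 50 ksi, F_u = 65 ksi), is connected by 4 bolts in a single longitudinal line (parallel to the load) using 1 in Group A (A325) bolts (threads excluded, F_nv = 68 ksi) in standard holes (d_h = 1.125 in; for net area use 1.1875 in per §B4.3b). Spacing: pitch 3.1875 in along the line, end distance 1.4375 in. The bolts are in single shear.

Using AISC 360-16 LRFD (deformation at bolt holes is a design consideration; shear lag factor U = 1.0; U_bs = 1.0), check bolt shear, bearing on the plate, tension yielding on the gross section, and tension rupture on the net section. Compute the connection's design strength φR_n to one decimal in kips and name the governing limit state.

Bolt shear: A_b = π(1)²/4 = 0.7854 in². φR_n = 0.75 × 68 × 0.7854 × 4 × 1 = 160.2 kips.
Bearing (0.375 in plate, F_u = 65 ksi): end bolts L_c = 1.4375 − 1.125/2 = 0.875, R_n = min(1.2×0.875×0.375×65, 2.4×1×0.375×65) = 25.594 kips/bolt; interior L_c = 3.1875 − 1.125 = 2.0625, R_n = 58.5 kips/bolt. φR_n = 0.75 × (1×25.594 + 3×58.5) = 150.8 kips.
Tension yield (gross): A_g = 7.75×0.375 = 2.9063 in². φR_n = 0.90 × 50 × 2.9063 = 130.8 kips.
Tension rupture (net): A_n = (7.75 − 1×1.1875)×0.375 = 2.4609 in² (U = 1.0, A_e = A_n). φR_n = 0.75 × 65 × 2.4609 = 120.0 kips.
Governing: min(160.2, 150.8, 130.8, 120.0) = 120.0 kips → net-section rupture.

120.0 kips (net-section rupture governs)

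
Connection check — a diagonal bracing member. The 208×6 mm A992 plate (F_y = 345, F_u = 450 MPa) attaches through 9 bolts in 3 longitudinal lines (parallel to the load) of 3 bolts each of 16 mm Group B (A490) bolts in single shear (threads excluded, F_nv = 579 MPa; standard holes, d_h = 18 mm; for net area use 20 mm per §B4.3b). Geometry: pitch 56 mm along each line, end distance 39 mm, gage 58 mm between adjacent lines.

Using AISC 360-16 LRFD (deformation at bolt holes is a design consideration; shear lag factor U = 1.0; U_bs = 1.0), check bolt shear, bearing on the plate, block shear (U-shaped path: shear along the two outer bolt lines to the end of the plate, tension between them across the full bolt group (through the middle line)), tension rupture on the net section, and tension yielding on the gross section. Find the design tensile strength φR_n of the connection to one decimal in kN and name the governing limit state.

299.7 kN (net-section rupture governs)

Bolt shear: A_b = π(16)²/4 = 201.06 mm². φR_n = 0.75 × 579 × 201.06 × 9 × 1 = 785.8 kN.
Bearing (6 mm plate, F_u = 450 MPa): end bolts L_c = 39 − 18/2 = 30, R_n = min(1.2×30×6×450, 2.4×16×6×450) = 97.2 kN/bolt; interior L_c = 56 − 18 = 38, R_n = 103.68 kN/bolt. φR_n = 0.75 × (3×97.2 + 6×103.68) = 685.3 kN.
Block shear: shear path 2×[39+2×56] = 2×151 mm, A_gv = 1812, A_nv = 2×(151 − 2.5×20)×6 = 1212 mm²; tension across gage: (116 − 2×20)×6 = 456 mm². R_n = min(0.6×450×1212, 0.6×345×1812) + 1.0×450×456 = min(327.24, 375.08) + 205.2 = 532.44 kN. φR_n = 0.75 × 532.44 = 399.3 kN.
Tension rupture (net): A_n = (208 − 3×20)×6 = 888 mm² (U = 1.0, A_e = A_n). φR_n = 0.75 × 450 × 888 = 299.7 kN.
Tension yield (gross): A_g = 208×6 = 1248 mm². φR_n = 0.90 × 345 × 1248 = 387.5 kN.
Governing: min(785.8, 685.3, 399.3, 299.7, 387.5) = 299.7 kN → net-section rupture.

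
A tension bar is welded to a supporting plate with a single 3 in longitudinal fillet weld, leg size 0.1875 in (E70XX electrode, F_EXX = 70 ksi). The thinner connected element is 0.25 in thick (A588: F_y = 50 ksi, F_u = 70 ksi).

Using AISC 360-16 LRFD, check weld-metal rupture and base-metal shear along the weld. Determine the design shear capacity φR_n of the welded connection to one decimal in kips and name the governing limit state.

Weld metal: throat = 0.707×0.1875 = 0.13256 in, L = 3 in. φR_n = 0.75 × 0.6 × 70 × 0.13256 × 3 = 12.5 kips.
Base metal shear (0.25 in plate): yield φR_n = 1.0×0.6×50×0.25×3 = 22.5 kips; rupture φR_n = 0.75×0.6×70×0.25×3 = 23.6 kips; take 22.5 kips (yield).
Governing: min(12.5, 22.5) = 12.5 kips → weld metal.

12.5 kips (weld metal governs)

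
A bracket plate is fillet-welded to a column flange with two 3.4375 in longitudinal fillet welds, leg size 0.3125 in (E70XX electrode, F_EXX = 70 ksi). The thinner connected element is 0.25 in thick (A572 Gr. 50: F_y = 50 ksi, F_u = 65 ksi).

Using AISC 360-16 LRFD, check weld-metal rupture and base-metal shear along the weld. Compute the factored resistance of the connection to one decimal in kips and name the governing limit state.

Weld metal: throat = 0.707×0.3125 = 0.22094 in, L = 2×3.4375 = 6.875 in. φR_n = 0.75 × 0.6 × 70 × 0.22094 × 6.875 = 47.8 kips.
Base metal shear (0.25 in plate): yield φR_n = 1.0×0.6×50×0.25×6.875 = 51.6 kips; rupture φR_n = 0.75×0.6×65×0.25×6.875 = 50.3 kips; take 50.3 kips (rupture).
Governing: min(47.8, 50.3) = 47.8 kips → weld metal.

47.8 kips (weld metal governs)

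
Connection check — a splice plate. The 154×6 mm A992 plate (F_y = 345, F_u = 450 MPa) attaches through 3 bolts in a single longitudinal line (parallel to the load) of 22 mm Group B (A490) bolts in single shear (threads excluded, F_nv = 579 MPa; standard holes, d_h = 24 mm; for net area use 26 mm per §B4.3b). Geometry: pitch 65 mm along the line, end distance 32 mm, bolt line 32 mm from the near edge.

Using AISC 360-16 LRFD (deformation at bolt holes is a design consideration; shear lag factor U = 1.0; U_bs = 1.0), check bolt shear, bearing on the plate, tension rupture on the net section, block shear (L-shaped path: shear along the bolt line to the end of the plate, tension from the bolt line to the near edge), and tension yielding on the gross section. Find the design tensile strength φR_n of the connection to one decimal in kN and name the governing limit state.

156.3 kN (block shear governs)

Bolt shear: A_b = π(22)²/4 = 380.13 mm². φR_n = 0.75 × 579 × 380.13 × 3 × 1 = 495.2 kN.
Bearing (6 mm plate, F_u = 450 MPa): end bolts L_c = 32 − 24/2 = 20, R_n = min(1.2×20×6×450, 2.4×22×6×450) = 64.8 kN/bolt; interior L_c = 65 − 24 = 41, R_n = 132.84 kN/bolt. φR_n = 0.75 × (1×64.8 + 2×132.84) = 247.9 kN.
Tension rupture (net): A_n = (154 − 1×26)×6 = 768 mm² (U = 1.0, A_e = A_n). φR_n = 0.75 × 450 × 768 = 259.2 kN.
Block shear: shear path 1×[32+2×65] = 1×162 mm, A_gv = 972, A_nv = 1×(162 − 2.5×26)×6 = 582 mm²; tension to near edge: (32 − 0.5×26)×6 = 114 mm². R_n = min(0.6×450×582, 0.6×345×972) + 1.0×450×114 = min(157.14, 201.2) + 51.3 = 208.44 kN. φR_n = 0.75 × 208.44 = 156.3 kN.
Tension yield (gross): A_g = 154×6 = 924 mm². φR_n = 0.90 × 345 × 924 = 286.9 kN.
Governing: min(495.2, 247.9, 259.2, 156.3, 286.9) = 156.3 kN → block shear.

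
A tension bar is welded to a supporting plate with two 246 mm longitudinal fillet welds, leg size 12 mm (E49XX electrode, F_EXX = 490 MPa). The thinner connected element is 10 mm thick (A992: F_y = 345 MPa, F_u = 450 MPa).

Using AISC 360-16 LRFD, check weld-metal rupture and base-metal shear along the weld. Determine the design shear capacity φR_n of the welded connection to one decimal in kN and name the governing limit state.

Weld metal: throat = 0.707×12 = 8.484 mm, L = 2×246 = 492 mm. φR_n = 0.75 × 0.6 × 490 × 8.484 × 492 = 920.4 kN.
Base metal shear (10 mm plate): yield φR_n = 1.0×0.6×345×10×492 = 1018.4 kN; rupture φR_n = 0.75×0.6×450×10×492 = 996.3 kN; take 996.3 kN (rupture).
Governing: min(920.4, 996.3) = 920.4 kN → weld metal.

920.4 kN (weld metal governs)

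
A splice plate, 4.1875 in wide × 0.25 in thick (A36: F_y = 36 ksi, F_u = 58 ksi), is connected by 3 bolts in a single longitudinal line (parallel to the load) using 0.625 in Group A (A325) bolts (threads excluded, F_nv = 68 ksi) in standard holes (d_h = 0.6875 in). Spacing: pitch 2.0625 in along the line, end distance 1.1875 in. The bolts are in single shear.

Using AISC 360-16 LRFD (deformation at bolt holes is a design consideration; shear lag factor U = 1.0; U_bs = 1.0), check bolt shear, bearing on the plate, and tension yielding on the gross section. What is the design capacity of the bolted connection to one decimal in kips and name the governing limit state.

Bolt shear: A_b = π(0.625)²/4 = 0.3068 in². φR_n = 0.75 × 68 × 0.3068 × 3 × 1 = 46.9 kips.
Bearing (0.25 in plate, F_u = 58 ksi): end bolts L_c = 1.1875 − 0.6875/2 = 0.84375, R_n = min(1.2×0.84375×0.25×58, 2.4×0.625×0.25×58) = 14.681 kips/bolt; interior L_c = 2.0625 − 0.6875 = 1.375, R_n = 21.75 kips/bolt. φR_n = 0.75 × (1×14.681 + 2×21.75) = 43.6 kips.
Tension yield (gross): A_g = 4.1875×0.25 = 1.0469 in². φR_n = 0.90 × 36 × 1.0469 = 33.9 kips.
Governing: min(46.9, 43.6, 33.9) = 33.9 kips → gross-section yield.

33.9 kips (gross-section yield governs)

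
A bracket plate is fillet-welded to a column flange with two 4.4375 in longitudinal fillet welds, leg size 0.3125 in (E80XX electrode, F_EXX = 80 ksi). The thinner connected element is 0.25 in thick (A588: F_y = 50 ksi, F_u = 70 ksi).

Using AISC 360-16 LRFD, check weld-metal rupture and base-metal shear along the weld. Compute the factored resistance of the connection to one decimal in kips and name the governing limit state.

Weld metal: throat = 0.707×0.3125 = 0.22094 in, L = 2×4.4375 = 8.875 in. φR_n = 0.75 × 0.6 × 80 × 0.22094 × 8.875 = 70.6 kips.
Base metal shear (0.25 in plate): yield φR_n = 1.0×0.6×50×0.25×8.875 = 66.6 kips; rupture φR_n = 0.75×0.6×70×0.25×8.875 = 69.9 kips; take 66.6 kips (yield).
Governing: min(70.6, 66.6) = 66.6 kips → base-metal shear.

66.6 kips (base-metal shear governs)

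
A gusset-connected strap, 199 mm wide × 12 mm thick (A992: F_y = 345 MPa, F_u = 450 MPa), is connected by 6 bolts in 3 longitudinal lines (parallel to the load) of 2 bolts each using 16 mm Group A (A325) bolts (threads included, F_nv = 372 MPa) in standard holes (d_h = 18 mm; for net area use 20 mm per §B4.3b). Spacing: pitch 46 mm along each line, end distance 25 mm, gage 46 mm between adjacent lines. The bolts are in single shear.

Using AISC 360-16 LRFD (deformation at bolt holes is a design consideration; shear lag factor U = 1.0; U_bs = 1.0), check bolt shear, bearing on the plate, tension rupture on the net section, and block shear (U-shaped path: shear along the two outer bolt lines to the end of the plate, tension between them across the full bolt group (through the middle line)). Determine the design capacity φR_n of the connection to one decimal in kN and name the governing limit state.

Bolt shear: A_b = π(16)²/4 = 201.06 mm². φR_n = 0.75 × 372 × 201.06 × 6 × 1 = 336.6 kN.
Bearing (12 mm plate, F_u = 450 MPa): end bolts L_c = 25 − 18/2 = 16, R_n = min(1.2×16×12×450, 2.4×16×12×450) = 103.68 kN/bolt; interior L_c = 46 − 18 = 28, R_n = 181.44 kN/bolt. φR_n = 0.75 × (3×103.68 + 3×181.44) = 641.5 kN.
Tension rupture (net): A_n = (199 − 3×20)×12 = 1668 mm² (U = 1.0, A_e = A_n). φR_n = 0.75 × 450 × 1668 = 563.0 kN.
Block shear: shear path 2×[25+1×46] = 2×71 mm, A_gv = 1704, A_nv = 2×(71 − 1.5×20)×12 = 984 mm²; tension across gage: (92 − 2×20)×12 = 624 mm². R_n = min(0.6×450×984, 0.6×345×1704) + 1.0×450×624 = min(265.68, 352.73) + 280.8 = 546.48 kN. φR_n = 0.75 × 546.48 = 409.9 kN.
Governing: min(336.6, 641.5, 563.0, 409.9) = 336.6 kN → bolt shear.

336.6 kN (bolt shear governs)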